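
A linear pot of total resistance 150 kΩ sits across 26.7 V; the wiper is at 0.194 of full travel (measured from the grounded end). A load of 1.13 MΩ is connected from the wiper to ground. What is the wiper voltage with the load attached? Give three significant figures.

V ≈ 5.07 V

The wiper splits the pot into (1−α)R = 120.9 kΩ above and αR = 29.10 kΩ below.
Lower section ‖ load = 28.37 kΩ.
V_wiper = 26.7 × 28.37/(120.9 + 28.37) = 5.07 V.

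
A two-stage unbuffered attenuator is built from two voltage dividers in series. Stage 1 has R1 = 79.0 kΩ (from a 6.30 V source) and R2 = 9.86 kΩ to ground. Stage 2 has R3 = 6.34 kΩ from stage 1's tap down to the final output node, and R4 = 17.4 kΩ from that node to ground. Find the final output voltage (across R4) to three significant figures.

Stage 2 presents R3+R4 = 23.74 kΩ as a load on stage 1's tap.
Stage 1's lower leg becomes R2‖(R3+R4) = 6.967 kΩ, so V_mid = 6.30 × 6.967/85.97 = 0.5105 V.
Stage 2 is itself unloaded: V_out = V_mid × R4/(R3+R4) = 0.5105 × 17.4/23.74 = 0.374 V.

V_out ≈ 0.374 V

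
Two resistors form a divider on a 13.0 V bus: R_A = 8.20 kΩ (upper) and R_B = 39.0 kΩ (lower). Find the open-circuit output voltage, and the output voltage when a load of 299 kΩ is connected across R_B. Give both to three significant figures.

Open-circuit: V = 13.0 × 39.0/(8.20 + 39.0) = 10.7 V.
With the load, R_B becomes R_B‖R_L = 34.50 kΩ, so V = 13.0 × 34.50/42.70 = 10.5 V.

Unloaded: 10.7 V; loaded: 10.5 V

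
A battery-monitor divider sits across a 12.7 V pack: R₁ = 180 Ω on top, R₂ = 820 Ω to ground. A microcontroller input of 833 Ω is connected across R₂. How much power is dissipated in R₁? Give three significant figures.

P ≈ 82.5 mW

Total resistance from the source is R₁ + (R₂‖R_L) = 593.2 Ω, so I = 12.7/593.2 Ω = 21.41 mA.
P = I²·R₁ = (21.41 mA)² × 180 Ω = 82.5 mW.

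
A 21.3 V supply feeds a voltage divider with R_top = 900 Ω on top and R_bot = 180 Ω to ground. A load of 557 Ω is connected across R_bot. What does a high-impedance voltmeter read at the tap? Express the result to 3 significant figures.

V_out ≈ 2.80 V

The load sits in parallel with R_bot: R_bot‖R_L = (180 × 557) / (180 + 557) = 136.0 Ω.
V_out = 21.3 × 136.0 / (900 + 136.0) = 21.3 × 136.0/1036 = 2.80 V.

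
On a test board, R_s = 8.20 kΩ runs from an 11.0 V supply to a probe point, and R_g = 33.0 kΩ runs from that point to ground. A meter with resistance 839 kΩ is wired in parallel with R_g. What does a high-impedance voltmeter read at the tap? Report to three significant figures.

V_out ≈ 8.74 V

The load sits in parallel with R_g: R_g‖R_L = (33.0 × 839) / (33.0 + 839) = 31.75 kΩ.
V_out = 11.0 × 31.75 / (8.20 + 31.75) = 11.0 × 31.75/39.95 = 8.74 V.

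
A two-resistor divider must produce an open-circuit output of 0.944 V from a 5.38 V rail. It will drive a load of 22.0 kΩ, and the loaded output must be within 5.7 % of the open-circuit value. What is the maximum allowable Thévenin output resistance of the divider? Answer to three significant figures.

Loading drop = R_th/(R_th + R_L) ≤ 0.0570, so R_th ≤ R_L · ε/(1−ε) = 22.0 kΩ × 0.0570/0.9430 = 1.33 kΩ.
(Any R1, R2 with R2/(R1+R2) = 0.175 and R1‖R2 ≤ 1.33 kΩ will meet the spec.)

R_th ≤ 1.33 kΩ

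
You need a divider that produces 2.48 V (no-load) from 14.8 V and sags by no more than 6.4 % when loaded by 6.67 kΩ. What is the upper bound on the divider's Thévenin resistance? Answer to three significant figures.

Loading drop = R_th/(R_th + R_L) ≤ 0.0640, so R_th ≤ R_L · ε/(1−ε) = 6.67 kΩ × 0.0640/0.9360 = 456 Ω.

R_th ≤ 456 Ω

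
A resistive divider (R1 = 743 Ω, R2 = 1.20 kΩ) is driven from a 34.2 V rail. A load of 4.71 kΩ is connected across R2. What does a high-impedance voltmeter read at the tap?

The load sits in parallel with R2: R2‖R_L = (1200 × 4710) / (1200 + 4710) = 956.3 Ω.
V_out = 34.2 × 956.3 / (743 + 956.3) = 34.2 × 956.3/1699 = 19.2 V.

V_out ≈ 19.2 V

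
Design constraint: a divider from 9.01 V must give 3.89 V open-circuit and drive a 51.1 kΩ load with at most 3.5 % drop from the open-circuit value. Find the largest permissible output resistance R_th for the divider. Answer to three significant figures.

R_th ≤ 1.85 kΩ

Loading drop = R_th/(R_th + R_L) ≤ 0.0350, so R_th ≤ R_L · ε/(1−ε) = 51.1 kΩ × 0.0350/0.9650 = 1.85 kΩ.
(Any R1, R2 with R2/(R1+R2) = 0.432 and R1‖R2 ≤ 1.85 kΩ will meet the spec.)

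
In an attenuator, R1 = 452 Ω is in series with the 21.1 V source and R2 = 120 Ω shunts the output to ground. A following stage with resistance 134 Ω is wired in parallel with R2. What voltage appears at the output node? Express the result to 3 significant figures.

The load sits in parallel with R2: R2‖R_L = (120 × 134) / (120 + 134) = 63.31 Ω.
V_out = 21.1 × 63.31 / (452 + 63.31) = 21.1 × 63.31/515.3 = 2.59 V.

V_out ≈ 2.59 V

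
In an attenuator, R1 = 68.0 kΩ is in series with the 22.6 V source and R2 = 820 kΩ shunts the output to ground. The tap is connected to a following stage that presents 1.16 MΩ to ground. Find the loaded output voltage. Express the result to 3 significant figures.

V_out ≈ 19.8 V

The load sits in parallel with R2: R2‖R_L = (820 × 1160) / (820 + 1160) = 480.4 kΩ.
V_out = 22.6 × 480.4 / (68.0 + 480.4) = 22.6 × 480.4/548.4 = 19.8 V.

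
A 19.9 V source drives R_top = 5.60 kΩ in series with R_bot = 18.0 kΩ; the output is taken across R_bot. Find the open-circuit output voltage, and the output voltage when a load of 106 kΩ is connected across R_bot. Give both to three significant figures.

Unloaded: 15.2 V; loaded: 14.6 V

Open-circuit: V = 19.9 × 18.0/(5.60 + 18.0) = 15.2 V.
With the load, R_bot becomes R_bot‖R_L = 15.39 kΩ, so V = 19.9 × 15.39/20.99 = 14.6 V.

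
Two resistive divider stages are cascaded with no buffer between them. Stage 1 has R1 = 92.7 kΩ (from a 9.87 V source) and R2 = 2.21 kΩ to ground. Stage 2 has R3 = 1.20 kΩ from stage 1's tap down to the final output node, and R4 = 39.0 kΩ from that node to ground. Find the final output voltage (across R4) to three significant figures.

Stage 2 presents R3+R4 = 40.20 kΩ as a load on stage 1's tap.
Stage 1's lower leg becomes R2‖(R3+R4) = 2.095 kΩ, so V_mid = 9.87 × 2.095/94.79 = 0.2181 V.
Stage 2 is itself unloaded: V_out = V_mid × R4/(R3+R4) = 0.2181 × 39.0/40.20 = 0.212 V.

V_out ≈ 0.212 V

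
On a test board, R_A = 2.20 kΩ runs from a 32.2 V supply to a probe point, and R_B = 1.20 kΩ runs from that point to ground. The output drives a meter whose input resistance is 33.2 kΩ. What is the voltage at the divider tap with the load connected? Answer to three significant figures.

The load sits in parallel with R_B: R_B‖R_L = (1.20 × 33.2) / (1.20 + 33.2) = 1.158 kΩ.
V_out = 32.2 × 1.158 / (2.20 + 1.158) = 32.2 × 1.158/3.358 = 11.1 V.
(Unloaded it would have been 11.4 V.)

V_out ≈ 11.1 V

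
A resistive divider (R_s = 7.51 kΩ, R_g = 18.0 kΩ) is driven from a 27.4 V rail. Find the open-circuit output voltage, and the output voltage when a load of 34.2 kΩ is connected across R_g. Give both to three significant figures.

Unloaded: 19.3 V; loaded: 16.7 V

Open-circuit: V = 27.4 × 18.0/(7.51 + 18.0) = 19.3 V.
With the load, R_g becomes R_g‖R_L = 11.79 kΩ, so V = 27.4 × 11.79/19.30 = 16.7 V.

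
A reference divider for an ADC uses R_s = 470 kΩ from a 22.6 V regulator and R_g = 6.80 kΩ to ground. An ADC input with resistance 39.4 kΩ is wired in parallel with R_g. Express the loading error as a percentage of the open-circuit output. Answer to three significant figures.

Unloaded V = 22.6 × 6.80/476.8 = 0.32232 V.
Loaded: R_g‖R_L = 5.799 kΩ, giving V = 22.6 × 5.799/475.8 = 0.27545 V.
Drop = (0.32232 − 0.27545) / 0.32232 = 14.5 %.

14.5 %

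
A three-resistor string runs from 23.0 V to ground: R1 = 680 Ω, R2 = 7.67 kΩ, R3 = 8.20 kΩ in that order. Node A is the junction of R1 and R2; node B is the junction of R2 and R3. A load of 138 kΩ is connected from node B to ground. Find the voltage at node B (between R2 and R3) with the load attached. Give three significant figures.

V ≈ 11.1 V

At node B, R3 is in parallel with the load: R3‖R_L = 7740 Ω.
Below node A the resistance is R2 + (R3‖R_L) = 15410 Ω, so V_A = 23.0 × 15410/16090 = 22.03 V.
Then V_B = V_A × (R3‖R_L)/(R2 + R3‖R_L) = 22.03 × 7740/15410 = 11.1 V.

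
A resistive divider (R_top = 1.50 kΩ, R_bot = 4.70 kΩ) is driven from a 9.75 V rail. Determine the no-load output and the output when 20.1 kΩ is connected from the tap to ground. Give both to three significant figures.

Unloaded: 7.39 V; loaded: 7.00 V

Open-circuit: V = 9.75 × 4.70/(1.50 + 4.70) = 7.39 V.
With the load, R_bot becomes R_bot‖R_L = 3.809 kΩ, so V = 9.75 × 3.809/5.309 = 7.00 V.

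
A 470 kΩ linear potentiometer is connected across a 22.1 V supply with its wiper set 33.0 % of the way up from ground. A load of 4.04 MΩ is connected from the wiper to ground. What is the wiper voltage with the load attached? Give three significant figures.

V ≈ 7.11 V

The wiper splits the pot into (1−α)R = 314.9 kΩ above and αR = 155.1 kΩ below.
Lower section ‖ load = 149.4 kΩ.
V_wiper = 22.1 × 149.4/(314.9 + 149.4) = 7.11 V.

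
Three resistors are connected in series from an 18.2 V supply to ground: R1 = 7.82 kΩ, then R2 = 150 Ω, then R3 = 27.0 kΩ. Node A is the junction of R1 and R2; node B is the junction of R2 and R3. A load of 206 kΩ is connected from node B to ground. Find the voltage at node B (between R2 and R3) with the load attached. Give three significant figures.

V ≈ 13.6 V

At node B, R3 is in parallel with the load: R3‖R_L = 23870 Ω.
Below node A the resistance is R2 + (R3‖R_L) = 24020 Ω, so V_A = 18.2 × 24020/31840 = 13.73 V.
Then V_B = V_A × (R3‖R_L)/(R2 + R3‖R_L) = 13.73 × 23870/24020 = 13.6 V.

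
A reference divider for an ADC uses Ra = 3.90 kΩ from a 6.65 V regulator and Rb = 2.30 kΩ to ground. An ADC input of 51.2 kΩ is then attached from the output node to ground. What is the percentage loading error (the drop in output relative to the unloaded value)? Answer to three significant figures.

2.75 %

The divider's output (Thévenin) resistance is Ra‖Rb = 1.447 kΩ.
Fractional drop under load = R_th/(R_th + R_L) = 1.447 / (1.447 + 51.2) = 0.02748.
So the output falls by 2.75 %.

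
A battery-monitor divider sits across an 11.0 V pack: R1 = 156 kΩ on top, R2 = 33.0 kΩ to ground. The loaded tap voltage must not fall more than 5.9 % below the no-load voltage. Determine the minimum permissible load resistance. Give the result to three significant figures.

R_L(min) ≈ 434 kΩ

Output resistance R_th = R1‖R2 = (156 × 33.0)/189.0 = 27.24 kΩ.
The fractional drop is R_th/(R_th + R_L); requiring this ≤ 0.0590 gives R_L ≥ R_th(1/0.0590 − 1) = 27.24 × 15.95 = 434 kΩ.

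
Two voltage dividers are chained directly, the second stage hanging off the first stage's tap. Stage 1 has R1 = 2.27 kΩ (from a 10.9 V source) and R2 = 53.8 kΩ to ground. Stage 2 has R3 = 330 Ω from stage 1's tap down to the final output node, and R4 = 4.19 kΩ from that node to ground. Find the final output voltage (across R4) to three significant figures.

V_out ≈ 6.54 V

Stage 2 presents R3+R4 = 4520 Ω as a load on stage 1's tap.
Stage 1's lower leg becomes R2‖(R3+R4) = 4170 Ω, so V_mid = 10.9 × 4170/6440 = 7.058 V.
Stage 2 is itself unloaded: V_out = V_mid × R4/(R3+R4) = 7.058 × 4190/4520 = 6.54 V.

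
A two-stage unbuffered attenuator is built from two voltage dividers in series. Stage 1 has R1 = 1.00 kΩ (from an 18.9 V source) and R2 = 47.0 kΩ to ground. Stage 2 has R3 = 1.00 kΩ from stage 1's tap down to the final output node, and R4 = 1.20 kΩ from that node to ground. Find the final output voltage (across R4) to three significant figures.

V_out ≈ 6.99 V

Stage 2 presents R3+R4 = 2.200 kΩ as a load on stage 1's tap.
Stage 1's lower leg becomes R2‖(R3+R4) = 2.102 kΩ, so V_mid = 18.9 × 2.102/3.102 = 12.81 V.
Stage 2 is itself unloaded: V_out = V_mid × R4/(R3+R4) = 12.81 × 1.20/2.200 = 6.99 V.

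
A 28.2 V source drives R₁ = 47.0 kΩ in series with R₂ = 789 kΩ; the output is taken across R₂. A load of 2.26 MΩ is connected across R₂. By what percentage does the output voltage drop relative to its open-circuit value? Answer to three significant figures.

The divider's output (Thévenin) resistance is R₁‖R₂ = 44.36 kΩ.
Fractional drop under load = R_th/(R_th + R_L) = 44.36 / (44.36 + 2260) = 0.01925.
So the output falls by 1.92 %.

1.92 %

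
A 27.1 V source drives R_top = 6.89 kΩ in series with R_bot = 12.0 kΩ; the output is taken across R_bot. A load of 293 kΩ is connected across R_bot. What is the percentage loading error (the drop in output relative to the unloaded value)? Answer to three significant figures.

The divider's output (Thévenin) resistance is R_top‖R_bot = 4.377 kΩ.
Fractional drop under load = R_th/(R_th + R_L) = 4.377 / (4.377 + 293) = 0.01472.
So the output falls by 1.47 %.

1.47 %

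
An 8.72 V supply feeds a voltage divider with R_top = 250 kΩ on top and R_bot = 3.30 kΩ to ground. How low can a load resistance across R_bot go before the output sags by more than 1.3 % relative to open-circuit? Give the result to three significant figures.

R_L(min) ≈ 247 kΩ

Output resistance R_th = R_top‖R_bot = (250 × 3.30)/253.3 = 3.257 kΩ.
The fractional drop is R_th/(R_th + R_L); requiring this ≤ 0.0130 gives R_L ≥ R_th(1/0.0130 − 1) = 3.257 × 75.92 = 247 kΩ.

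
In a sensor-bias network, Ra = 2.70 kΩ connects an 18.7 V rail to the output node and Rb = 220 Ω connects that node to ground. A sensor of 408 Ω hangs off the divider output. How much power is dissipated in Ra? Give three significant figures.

P ≈ 117 mW

Total resistance from the source is Ra + (Rb‖R_L) = 2843 Ω, so I = 18.7/2843 Ω = 6.578 mA.
P = I²·Ra = (6.578 mA)² × 2.70 kΩ = 117 mW.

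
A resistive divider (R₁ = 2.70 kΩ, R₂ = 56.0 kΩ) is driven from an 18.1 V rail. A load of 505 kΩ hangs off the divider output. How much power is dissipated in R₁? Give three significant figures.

Total resistance from the source is R₁ + (R₂‖R_L) = 53.11 kΩ, so I = 18.1/53.11 kΩ = 0.3408 mA.
P = I²·R₁ = (0.3408 mA)² × 2.70 kΩ = 0.314 mW.

P ≈ 0.314 mW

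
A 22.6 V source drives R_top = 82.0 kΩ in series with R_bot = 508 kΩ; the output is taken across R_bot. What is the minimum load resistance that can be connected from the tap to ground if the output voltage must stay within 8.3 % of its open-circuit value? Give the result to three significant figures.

R_L(min) ≈ 780 kΩ

Output resistance R_th = R_top‖R_bot = (82.0 × 508)/590.0 = 70.60 kΩ.
The fractional drop is R_th/(R_th + R_L); requiring this ≤ 0.0830 gives R_L ≥ R_th(1/0.0830 − 1) = 70.60 × 11.05 = 780 kΩ.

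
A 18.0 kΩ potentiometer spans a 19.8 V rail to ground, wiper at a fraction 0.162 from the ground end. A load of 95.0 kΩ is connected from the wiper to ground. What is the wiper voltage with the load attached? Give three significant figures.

The wiper splits the pot into (1−α)R = 15.08 kΩ above and αR = 2.916 kΩ below.
Lower section ‖ load = 2.829 kΩ.
V_wiper = 19.8 × 2.829/(15.08 + 2.829) = 3.13 V.

V ≈ 3.13 V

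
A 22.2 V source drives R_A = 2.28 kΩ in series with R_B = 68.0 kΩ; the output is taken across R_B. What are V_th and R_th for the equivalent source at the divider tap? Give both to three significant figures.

V_th = 21.5 V, R_th = 2.21 kΩ

V_th is the open-circuit tap voltage: 22.2 × 68.0/(2.28 + 68.0) = 21.5 V.
With the supply zeroed, R_A and R_B appear in parallel from the tap: R_th = R_A‖R_B = (2.28 × 68.0)/70.28 = 2.21 kΩ.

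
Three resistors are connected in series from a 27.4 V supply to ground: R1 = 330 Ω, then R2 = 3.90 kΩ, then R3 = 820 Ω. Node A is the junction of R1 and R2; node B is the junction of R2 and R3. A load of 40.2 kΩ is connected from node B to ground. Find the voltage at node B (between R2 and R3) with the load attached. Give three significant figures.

V ≈ 4.37 V

At node B, R3 is in parallel with the load: R3‖R_L = 803.6 Ω.
Below node A the resistance is R2 + (R3‖R_L) = 4704 Ω, so V_A = 27.4 × 4704/5034 = 25.60 V.
Then V_B = V_A × (R3‖R_L)/(R2 + R3‖R_L) = 25.60 × 803.6/4704 = 4.37 V.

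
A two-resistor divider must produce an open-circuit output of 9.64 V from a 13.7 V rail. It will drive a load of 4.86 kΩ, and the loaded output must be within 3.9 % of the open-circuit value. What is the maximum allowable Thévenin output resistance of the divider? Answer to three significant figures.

Loading drop = R_th/(R_th + R_L) ≤ 0.0390, so R_th ≤ R_L · ε/(1−ε) = 4.86 kΩ × 0.0390/0.9610 = 197 Ω.

R_th ≤ 197 Ω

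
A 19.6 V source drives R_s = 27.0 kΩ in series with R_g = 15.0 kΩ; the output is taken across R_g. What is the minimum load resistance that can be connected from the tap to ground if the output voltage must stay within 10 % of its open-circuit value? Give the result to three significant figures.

R_L(min) ≈ 86.8 kΩ

Output resistance R_th = R_s‖R_g = (27.0 × 15.0)/42.00 = 9.643 kΩ.
The fractional drop is R_th/(R_th + R_L); requiring this ≤ 0.100 gives R_L ≥ R_th(1/0.100 − 1) = 9.643 × 9.000 = 86.8 kΩ.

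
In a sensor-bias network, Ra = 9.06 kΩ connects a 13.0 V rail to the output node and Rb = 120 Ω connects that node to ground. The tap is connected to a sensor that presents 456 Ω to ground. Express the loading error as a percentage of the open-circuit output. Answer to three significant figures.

20.6 %

Unloaded V = 13.0 × 120/9180 = 0.1699 V.
Loaded: Rb‖R_L = 95.00 Ω, giving V = 13.0 × 95.00/9155 = 0.1349 V.
Drop = (0.1699 − 0.1349) / 0.1699 = 20.6 %.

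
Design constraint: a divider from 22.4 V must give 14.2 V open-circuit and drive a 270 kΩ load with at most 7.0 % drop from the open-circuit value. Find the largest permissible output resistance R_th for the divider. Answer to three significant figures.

R_th ≤ 20.3 kΩ

Loading drop = R_th/(R_th + R_L) ≤ 0.0700, so R_th ≤ R_L · ε/(1−ε) = 270 kΩ × 0.0700/0.9300 = 20.3 kΩ.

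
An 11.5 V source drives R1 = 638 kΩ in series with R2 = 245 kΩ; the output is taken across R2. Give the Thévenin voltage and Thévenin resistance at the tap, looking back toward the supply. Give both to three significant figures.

V_th = 3.19 V, R_th = 177 kΩ

V_th is the open-circuit tap voltage: 11.5 × 245/(638 + 245) = 3.19 V.
With the supply zeroed, R1 and R2 appear in parallel from the tap: R_th = R1‖R2 = (638 × 245)/883.0 = 177 kΩ.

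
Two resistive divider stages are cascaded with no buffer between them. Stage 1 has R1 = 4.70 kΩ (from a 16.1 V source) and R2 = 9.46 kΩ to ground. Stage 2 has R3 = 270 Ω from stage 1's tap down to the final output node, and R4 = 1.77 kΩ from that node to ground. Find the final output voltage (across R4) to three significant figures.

Stage 2 presents R3+R4 = 2040 Ω as a load on stage 1's tap.
Stage 1's lower leg becomes R2‖(R3+R4) = 1678 Ω, so V_mid = 16.1 × 1678/6378 = 4.236 V.
Stage 2 is itself unloaded: V_out = V_mid × R4/(R3+R4) = 4.236 × 1770/2040 = 3.68 V.

V_out ≈ 3.68 V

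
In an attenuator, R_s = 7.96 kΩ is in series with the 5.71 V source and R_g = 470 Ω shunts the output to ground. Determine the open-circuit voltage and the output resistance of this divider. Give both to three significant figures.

V_th = 0.318 V, R_th = 444 Ω

V_th is the open-circuit tap voltage: 5.71 × 470/(7960 + 470) = 0.318 V.
With the supply zeroed, R_s and R_g appear in parallel from the tap: R_th = R_s‖R_g = (7960 × 470)/8430 = 444 Ω.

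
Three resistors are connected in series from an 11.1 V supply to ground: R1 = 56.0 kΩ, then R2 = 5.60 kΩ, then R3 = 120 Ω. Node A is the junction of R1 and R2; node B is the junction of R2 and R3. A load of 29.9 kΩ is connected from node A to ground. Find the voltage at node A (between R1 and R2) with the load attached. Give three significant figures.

Below node A the series string R2+R3 = 5720 Ω sits in parallel with the 29900 Ω load: 4801 Ω.
V_A = 11.1 × 4801/(56000 + 4801) = 0.877 V.

V ≈ 0.877 V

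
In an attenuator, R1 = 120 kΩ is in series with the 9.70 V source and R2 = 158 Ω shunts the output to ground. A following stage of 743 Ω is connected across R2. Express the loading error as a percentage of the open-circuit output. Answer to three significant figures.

17.5 %

Unloaded V = 9.70 × 158/120200 = 0.01275 V.
Loaded: R2‖R_L = 130.3 Ω, giving V = 9.70 × 130.3/120100 = 0.01052 V.
Drop = (0.01275 − 0.01052) / 0.01275 = 17.5 %.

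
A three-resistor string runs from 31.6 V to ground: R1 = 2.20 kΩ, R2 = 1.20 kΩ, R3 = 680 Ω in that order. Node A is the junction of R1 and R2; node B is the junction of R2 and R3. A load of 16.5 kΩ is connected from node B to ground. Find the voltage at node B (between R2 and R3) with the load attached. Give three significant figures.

At node B, R3 is in parallel with the load: R3‖R_L = 653.1 Ω.
Below node A the resistance is R2 + (R3‖R_L) = 1853 Ω, so V_A = 31.6 × 1853/4053 = 14.45 V.
Then V_B = V_A × (R3‖R_L)/(R2 + R3‖R_L) = 14.45 × 653.1/1853 = 5.09 V.

V ≈ 5.09 V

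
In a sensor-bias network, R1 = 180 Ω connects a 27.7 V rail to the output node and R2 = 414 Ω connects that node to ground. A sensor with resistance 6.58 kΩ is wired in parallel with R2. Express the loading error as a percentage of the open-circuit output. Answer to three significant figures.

The divider's output (Thévenin) resistance is R1‖R2 = 125.5 Ω.
Fractional drop under load = R_th/(R_th + R_L) = 125.5 / (125.5 + 6580) = 0.01871.
So the output falls by 1.87 %.

1.87 %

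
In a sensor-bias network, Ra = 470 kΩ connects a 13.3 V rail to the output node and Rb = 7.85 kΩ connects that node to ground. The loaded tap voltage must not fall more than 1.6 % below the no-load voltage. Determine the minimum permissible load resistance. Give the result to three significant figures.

Output resistance R_th = Ra‖Rb = (470 × 7.85)/477.9 = 7.721 kΩ.
The fractional drop is R_th/(R_th + R_L); requiring this ≤ 0.0160 gives R_L ≥ R_th(1/0.0160 − 1) = 7.721 × 61.50 = 475 kΩ.

R_L(min) ≈ 475 kΩ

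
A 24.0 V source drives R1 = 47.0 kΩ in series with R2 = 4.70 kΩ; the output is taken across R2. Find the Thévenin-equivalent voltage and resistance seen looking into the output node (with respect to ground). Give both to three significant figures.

V_th is the open-circuit tap voltage: 24.0 × 4.70/(47.0 + 4.70) = 2.18 V.
With the supply zeroed, R1 and R2 appear in parallel from the tap: R_th = R1‖R2 = (47.0 × 4.70)/51.70 = 4.27 kΩ.

V_th = 2.18 V, R_th = 4.27 kΩ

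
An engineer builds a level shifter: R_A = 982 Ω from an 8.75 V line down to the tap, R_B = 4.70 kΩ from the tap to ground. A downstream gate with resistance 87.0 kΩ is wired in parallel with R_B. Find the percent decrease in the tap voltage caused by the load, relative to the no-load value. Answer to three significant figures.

The divider's output (Thévenin) resistance is R_A‖R_B = 812.3 Ω.
Fractional drop under load = R_th/(R_th + R_L) = 812.3 / (812.3 + 87000) = 0.009250.
So the output falls by 0.925 %.

0.925 %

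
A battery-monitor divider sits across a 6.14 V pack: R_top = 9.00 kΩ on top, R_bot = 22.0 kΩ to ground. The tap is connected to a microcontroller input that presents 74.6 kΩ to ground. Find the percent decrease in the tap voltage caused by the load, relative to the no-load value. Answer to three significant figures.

The divider's output (Thévenin) resistance is R_top‖R_bot = 6.387 kΩ.
Fractional drop under load = R_th/(R_th + R_L) = 6.387 / (6.387 + 74.6) = 0.07887.
So the output falls by 7.89 %.

7.89 %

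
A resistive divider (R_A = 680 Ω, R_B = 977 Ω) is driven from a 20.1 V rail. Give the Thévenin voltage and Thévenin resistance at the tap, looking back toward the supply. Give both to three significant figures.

V_th = 11.9 V, R_th = 401 Ω

V_th is the open-circuit tap voltage: 20.1 × 977/(680 + 977) = 11.9 V.
With the supply zeroed, R_A and R_B appear in parallel from the tap: R_th = R_A‖R_B = (680 × 977)/1657 = 401 Ω.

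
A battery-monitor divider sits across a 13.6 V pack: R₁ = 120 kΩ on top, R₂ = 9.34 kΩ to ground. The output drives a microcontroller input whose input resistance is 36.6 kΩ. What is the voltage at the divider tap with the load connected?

The load sits in parallel with R₂: R₂‖R_L = (9.34 × 36.6) / (9.34 + 36.6) = 7.441 kΩ.
V_out = 13.6 × 7.441 / (120 + 7.441) = 13.6 × 7.441/127.4 = 0.794 V.

V_out ≈ 0.794 V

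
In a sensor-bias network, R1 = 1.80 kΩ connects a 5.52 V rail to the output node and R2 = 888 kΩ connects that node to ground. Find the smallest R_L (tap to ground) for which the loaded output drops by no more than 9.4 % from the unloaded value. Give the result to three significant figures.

Output resistance R_th = R1‖R2 = (1.80 × 888)/889.8 = 1.796 kΩ.
The fractional drop is R_th/(R_th + R_L); requiring this ≤ 0.0940 gives R_L ≥ R_th(1/0.0940 − 1) = 1.796 × 9.638 = 17.3 kΩ.

R_L(min) ≈ 17.3 kΩ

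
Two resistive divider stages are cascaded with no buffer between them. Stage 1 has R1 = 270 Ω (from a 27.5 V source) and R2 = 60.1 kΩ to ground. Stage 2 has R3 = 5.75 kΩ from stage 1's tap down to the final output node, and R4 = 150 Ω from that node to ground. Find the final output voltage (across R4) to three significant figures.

V_out ≈ 0.666 V

Stage 2 presents R3+R4 = 5900 Ω as a load on stage 1's tap.
Stage 1's lower leg becomes R2‖(R3+R4) = 5373 Ω, so V_mid = 27.5 × 5373/5643 = 26.18 V.
Stage 2 is itself unloaded: V_out = V_mid × R4/(R3+R4) = 26.18 × 150/5900 = 0.666 V.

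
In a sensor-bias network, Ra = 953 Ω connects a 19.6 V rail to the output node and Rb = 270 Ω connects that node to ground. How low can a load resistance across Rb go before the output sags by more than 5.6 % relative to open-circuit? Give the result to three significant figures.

Output resistance R_th = Ra‖Rb = (953 × 270)/1223 = 210.4 Ω.
The fractional drop is R_th/(R_th + R_L); requiring this ≤ 0.0560 gives R_L ≥ R_th(1/0.0560 − 1) = 210.4 × 16.86 = 3.55 kΩ.

R_L(min) ≈ 3.55 kΩ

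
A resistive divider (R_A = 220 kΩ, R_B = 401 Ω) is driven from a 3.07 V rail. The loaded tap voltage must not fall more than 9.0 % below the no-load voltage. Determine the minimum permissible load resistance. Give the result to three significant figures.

Output resistance R_th = R_A‖R_B = (220000 × 401)/220400 = 400.3 Ω.
The fractional drop is R_th/(R_th + R_L); requiring this ≤ 0.0900 gives R_L ≥ R_th(1/0.0900 − 1) = 400.3 × 10.11 = 4.05 kΩ.

R_L(min) ≈ 4.05 kΩ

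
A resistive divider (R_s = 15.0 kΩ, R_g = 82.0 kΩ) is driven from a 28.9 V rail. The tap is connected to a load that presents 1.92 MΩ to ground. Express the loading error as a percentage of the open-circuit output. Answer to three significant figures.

The divider's output (Thévenin) resistance is R_s‖R_g = 12.68 kΩ.
Fractional drop under load = R_th/(R_th + R_L) = 12.68 / (12.68 + 1920) = 0.006561.
So the output falls by 0.656 %.

0.656 %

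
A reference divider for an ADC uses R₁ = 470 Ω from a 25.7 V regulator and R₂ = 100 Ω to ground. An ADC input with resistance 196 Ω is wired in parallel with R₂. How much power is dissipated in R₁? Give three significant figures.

Total resistance from the source is R₁ + (R₂‖R_L) = 536.2 Ω, so I = 25.7/536.2 Ω = 47.93 mA.
P = I²·R₁ = (47.93 mA)² × 470 Ω = 1080 mW.

P ≈ 1080 mW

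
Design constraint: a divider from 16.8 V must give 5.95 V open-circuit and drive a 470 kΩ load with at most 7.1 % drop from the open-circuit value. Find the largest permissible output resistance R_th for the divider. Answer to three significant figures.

Loading drop = R_th/(R_th + R_L) ≤ 0.0710, so R_th ≤ R_L · ε/(1−ε) = 470 kΩ × 0.0710/0.9290 = 35.9 kΩ.

R_th ≤ 35.9 kΩ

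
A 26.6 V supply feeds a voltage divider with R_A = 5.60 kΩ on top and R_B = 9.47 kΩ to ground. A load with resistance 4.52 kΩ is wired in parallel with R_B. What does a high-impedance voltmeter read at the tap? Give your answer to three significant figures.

The load sits in parallel with R_B: R_B‖R_L = (9.47 × 4.52) / (9.47 + 4.52) = 3.060 kΩ.
V_out = 26.6 × 3.060 / (5.60 + 3.060) = 26.6 × 3.060/8.660 = 9.40 V.

V_out ≈ 9.40 V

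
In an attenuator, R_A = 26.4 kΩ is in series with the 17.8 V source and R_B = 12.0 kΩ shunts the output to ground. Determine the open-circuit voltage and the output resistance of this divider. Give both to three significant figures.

V_th is the open-circuit tap voltage: 17.8 × 12.0/(26.4 + 12.0) = 5.56 V.
With the supply zeroed, R_A and R_B appear in parallel from the tap: R_th = R_A‖R_B = (26.4 × 12.0)/38.40 = 8.25 kΩ.

V_th = 5.56 V, R_th = 8.25 kΩ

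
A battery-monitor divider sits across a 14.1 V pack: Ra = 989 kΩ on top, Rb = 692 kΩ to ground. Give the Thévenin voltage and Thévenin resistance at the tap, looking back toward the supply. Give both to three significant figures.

V_th is the open-circuit tap voltage: 14.1 × 692/(989 + 692) = 5.80 V.
With the supply zeroed, Ra and Rb appear in parallel from the tap: R_th = Ra‖Rb = (989 × 692)/1681 = 407 kΩ.

V_th = 5.80 V, R_th = 407 kΩ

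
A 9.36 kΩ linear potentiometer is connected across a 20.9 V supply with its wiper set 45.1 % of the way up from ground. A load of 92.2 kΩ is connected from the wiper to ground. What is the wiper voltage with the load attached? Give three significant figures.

V ≈ 9.19 V

The wiper splits the pot into (1−α)R = 5.139 kΩ above and αR = 4.221 kΩ below.
Lower section ‖ load = 4.037 kΩ.
V_wiper = 20.9 × 4.037/(5.139 + 4.037) = 9.19 V.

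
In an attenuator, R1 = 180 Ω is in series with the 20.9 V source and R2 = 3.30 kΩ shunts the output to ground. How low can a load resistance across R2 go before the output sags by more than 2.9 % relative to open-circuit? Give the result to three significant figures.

R_L(min) ≈ 5.72 kΩ

Output resistance R_th = R1‖R2 = (180 × 3300)/3480 = 170.7 Ω.
The fractional drop is R_th/(R_th + R_L); requiring this ≤ 0.0290 gives R_L ≥ R_th(1/0.0290 − 1) = 170.7 × 33.48 = 5.72 kΩ.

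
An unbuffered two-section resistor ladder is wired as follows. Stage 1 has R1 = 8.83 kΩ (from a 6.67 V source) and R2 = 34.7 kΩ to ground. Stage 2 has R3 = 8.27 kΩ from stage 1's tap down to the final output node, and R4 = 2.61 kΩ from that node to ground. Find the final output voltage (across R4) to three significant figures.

V_out ≈ 0.774 V

Stage 2 presents R3+R4 = 10.88 kΩ as a load on stage 1's tap.
Stage 1's lower leg becomes R2‖(R3+R4) = 8.283 kΩ, so V_mid = 6.67 × 8.283/17.11 = 3.228 V.
Stage 2 is itself unloaded: V_out = V_mid × R4/(R3+R4) = 3.228 × 2.61/10.88 = 0.774 V.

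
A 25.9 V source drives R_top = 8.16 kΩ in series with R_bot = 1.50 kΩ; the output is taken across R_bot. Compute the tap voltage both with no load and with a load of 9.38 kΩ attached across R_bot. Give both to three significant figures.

Open-circuit: V = 25.9 × 1.50/(8.16 + 1.50) = 4.02 V.
With the load, R_bot becomes R_bot‖R_L = 1.293 kΩ, so V = 25.9 × 1.293/9.453 = 3.54 V.

Unloaded: 4.02 V; loaded: 3.54 V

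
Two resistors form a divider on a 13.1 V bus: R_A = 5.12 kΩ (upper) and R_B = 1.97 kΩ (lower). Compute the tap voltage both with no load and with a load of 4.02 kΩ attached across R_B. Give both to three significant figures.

Open-circuit: V = 13.1 × 1.97/(5.12 + 1.97) = 3.64 V.
With the load, R_B becomes R_B‖R_L = 1.322 kΩ, so V = 13.1 × 1.322/6.442 = 2.69 V.

Unloaded: 3.64 V; loaded: 2.69 V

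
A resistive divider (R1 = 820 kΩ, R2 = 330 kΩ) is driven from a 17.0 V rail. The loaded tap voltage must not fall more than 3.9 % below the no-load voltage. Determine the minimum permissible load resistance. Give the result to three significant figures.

R_L(min) ≈ 5.80 MΩ

Output resistance R_th = R1‖R2 = (820 × 330)/1150 = 235.3 kΩ.
The fractional drop is R_th/(R_th + R_L); requiring this ≤ 0.0390 gives R_L ≥ R_th(1/0.0390 − 1) = 235.3 × 24.64 = 5.80 MΩ.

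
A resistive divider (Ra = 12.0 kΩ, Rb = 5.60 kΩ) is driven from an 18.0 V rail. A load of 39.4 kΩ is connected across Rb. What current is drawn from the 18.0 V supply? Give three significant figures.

I ≈ 1.06 mA

Rb‖R_L = 4.903 kΩ, so the source sees Ra + Rb‖R_L = 16.90 kΩ.
I = 18.0 V / 16.90 kΩ = 1.06 mA.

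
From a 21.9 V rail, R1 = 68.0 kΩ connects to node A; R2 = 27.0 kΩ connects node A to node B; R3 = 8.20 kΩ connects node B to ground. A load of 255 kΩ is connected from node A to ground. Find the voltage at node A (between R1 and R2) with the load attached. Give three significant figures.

Below node A the series string R2+R3 = 35.20 kΩ sits in parallel with the 255 kΩ load: 30.93 kΩ.
V_A = 21.9 × 30.93/(68.0 + 30.93) = 6.85 V.

V ≈ 6.85 V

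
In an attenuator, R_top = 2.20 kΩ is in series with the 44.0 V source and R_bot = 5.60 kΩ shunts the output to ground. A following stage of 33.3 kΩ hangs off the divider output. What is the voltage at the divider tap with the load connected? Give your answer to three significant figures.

The load sits in parallel with R_bot: R_bot‖R_L = (5.60 × 33.3) / (5.60 + 33.3) = 4.794 kΩ.
V_out = 44.0 × 4.794 / (2.20 + 4.794) = 44.0 × 4.794/6.994 = 30.2 V.

V_out ≈ 30.2 V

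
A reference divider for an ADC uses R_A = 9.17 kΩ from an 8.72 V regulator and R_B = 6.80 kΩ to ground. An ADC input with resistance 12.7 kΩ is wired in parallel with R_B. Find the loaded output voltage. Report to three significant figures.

The load sits in parallel with R_B: R_B‖R_L = (6.80 × 12.7) / (6.80 + 12.7) = 4.429 kΩ.
V_out = 8.72 × 4.429 / (9.17 + 4.429) = 8.72 × 4.429/13.60 = 2.84 V.

V_out ≈ 2.84 V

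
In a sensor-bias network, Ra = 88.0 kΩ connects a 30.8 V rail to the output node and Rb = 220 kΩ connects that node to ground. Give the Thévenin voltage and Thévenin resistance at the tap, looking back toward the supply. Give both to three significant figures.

V_th is the open-circuit tap voltage: 30.8 × 220/(88.0 + 220) = 22.0 V.
With the supply zeroed, Ra and Rb appear in parallel from the tap: R_th = Ra‖Rb = (88.0 × 220)/308.0 = 62.9 kΩ.

V_th = 22.0 V, R_th = 62.9 kΩ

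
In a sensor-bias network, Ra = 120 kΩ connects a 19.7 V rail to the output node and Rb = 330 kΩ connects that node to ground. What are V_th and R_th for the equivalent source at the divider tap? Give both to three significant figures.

V_th = 14.4 V, R_th = 88.0 kΩ

V_th is the open-circuit tap voltage: 19.7 × 330/(120 + 330) = 14.4 V.
With the supply zeroed, Ra and Rb appear in parallel from the tap: R_th = Ra‖Rb = (120 × 330)/450.0 = 88.0 kΩ.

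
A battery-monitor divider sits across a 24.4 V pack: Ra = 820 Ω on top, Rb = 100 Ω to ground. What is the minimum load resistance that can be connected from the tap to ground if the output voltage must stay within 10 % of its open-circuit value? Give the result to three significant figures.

Output resistance R_th = Ra‖Rb = (820 × 100)/920.0 = 89.13 Ω.
The fractional drop is R_th/(R_th + R_L); requiring this ≤ 0.100 gives R_L ≥ R_th(1/0.100 − 1) = 89.13 × 9.000 = 802 Ω.

R_L(min) ≈ 802 Ω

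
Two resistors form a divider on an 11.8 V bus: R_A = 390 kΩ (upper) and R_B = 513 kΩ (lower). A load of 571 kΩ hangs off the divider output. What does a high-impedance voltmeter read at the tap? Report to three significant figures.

V_out ≈ 4.83 V

The load sits in parallel with R_B: R_B‖R_L = (513 × 571) / (513 + 571) = 270.2 kΩ.
V_out = 11.8 × 270.2 / (390 + 270.2) = 11.8 × 270.2/660.2 = 4.83 V.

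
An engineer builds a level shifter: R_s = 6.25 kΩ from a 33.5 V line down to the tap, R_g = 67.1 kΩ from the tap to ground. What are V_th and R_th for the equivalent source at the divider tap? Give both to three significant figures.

V_th = 30.6 V, R_th = 5.72 kΩ

V_th is the open-circuit tap voltage: 33.5 × 67.1/(6.25 + 67.1) = 30.6 V.
With the supply zeroed, R_s and R_g appear in parallel from the tap: R_th = R_s‖R_g = (6.25 × 67.1)/73.35 = 5.72 kΩ.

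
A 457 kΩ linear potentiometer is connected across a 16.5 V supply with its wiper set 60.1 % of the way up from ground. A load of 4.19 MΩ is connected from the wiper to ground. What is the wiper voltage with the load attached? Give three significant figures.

V ≈ 9.66 V

The wiper splits the pot into (1−α)R = 182.3 kΩ above and αR = 274.7 kΩ below.
Lower section ‖ load = 257.8 kΩ.
V_wiper = 16.5 × 257.8/(182.3 + 257.8) = 9.66 V.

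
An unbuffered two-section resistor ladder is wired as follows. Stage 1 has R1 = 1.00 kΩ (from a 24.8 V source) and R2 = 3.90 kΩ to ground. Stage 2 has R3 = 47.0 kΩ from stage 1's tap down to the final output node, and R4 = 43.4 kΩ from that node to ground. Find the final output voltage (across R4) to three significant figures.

Stage 2 presents R3+R4 = 90.40 kΩ as a load on stage 1's tap.
Stage 1's lower leg becomes R2‖(R3+R4) = 3.739 kΩ, so V_mid = 24.8 × 3.739/4.739 = 19.57 V.
Stage 2 is itself unloaded: V_out = V_mid × R4/(R3+R4) = 19.57 × 43.4/90.40 = 9.39 V.

V_out ≈ 9.39 V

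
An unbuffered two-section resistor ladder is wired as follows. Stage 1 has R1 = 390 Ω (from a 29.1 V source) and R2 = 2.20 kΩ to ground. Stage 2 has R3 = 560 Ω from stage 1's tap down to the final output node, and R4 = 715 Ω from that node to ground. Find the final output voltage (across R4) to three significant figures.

V_out ≈ 11.0 V

Stage 2 presents R3+R4 = 1275 Ω as a load on stage 1's tap.
Stage 1's lower leg becomes R2‖(R3+R4) = 807.2 Ω, so V_mid = 29.1 × 807.2/1197 = 19.62 V.
Stage 2 is itself unloaded: V_out = V_mid × R4/(R3+R4) = 19.62 × 715/1275 = 11.0 V.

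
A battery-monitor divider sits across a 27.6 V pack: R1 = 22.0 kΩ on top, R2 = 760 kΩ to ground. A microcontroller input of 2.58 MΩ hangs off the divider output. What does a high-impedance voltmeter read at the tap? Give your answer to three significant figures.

The load sits in parallel with R2: R2‖R_L = (760 × 2580) / (760 + 2580) = 587.1 kΩ.
V_out = 27.6 × 587.1 / (22.0 + 587.1) = 27.6 × 587.1/609.1 = 26.6 V.
(Unloaded it would have been 26.8 V.)

V_out ≈ 26.6 V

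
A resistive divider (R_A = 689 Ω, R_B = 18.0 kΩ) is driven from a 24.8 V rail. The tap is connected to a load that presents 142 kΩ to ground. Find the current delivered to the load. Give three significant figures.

I_L ≈ 0.167 mA

R_B‖R_L = 15980 Ω; V_out = 24.8 × 15980/16660 = 23.77 V.
I_L = V_out / R_L = 23.77 / 142 kΩ = 0.167 mA.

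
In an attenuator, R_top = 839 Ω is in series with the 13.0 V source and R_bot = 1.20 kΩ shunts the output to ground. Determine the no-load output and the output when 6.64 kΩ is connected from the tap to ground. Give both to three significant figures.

Open-circuit: V = 13.0 × 1200/(839 + 1200) = 7.65 V.
With the load, R_bot becomes R_bot‖R_L = 1016 Ω, so V = 13.0 × 1016/1855 = 7.12 V.

Unloaded: 7.65 V; loaded: 7.12 V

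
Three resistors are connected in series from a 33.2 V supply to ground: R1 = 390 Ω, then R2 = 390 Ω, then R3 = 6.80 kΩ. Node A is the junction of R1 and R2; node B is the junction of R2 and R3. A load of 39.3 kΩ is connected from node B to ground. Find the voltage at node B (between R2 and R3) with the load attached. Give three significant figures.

V ≈ 29.3 V

At node B, R3 is in parallel with the load: R3‖R_L = 5797 Ω.
Below node A the resistance is R2 + (R3‖R_L) = 6187 Ω, so V_A = 33.2 × 6187/6577 = 31.23 V.
Then V_B = V_A × (R3‖R_L)/(R2 + R3‖R_L) = 31.23 × 5797/6187 = 29.3 V.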